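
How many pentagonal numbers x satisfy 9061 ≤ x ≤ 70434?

The n-th pentagonal number is n(3n−1)/2.
Smallest index with value ≥ 9061: n = 78 (giving 9087).
Largest index with value ≤ 70434: n = 216 (giving 69876).
Indices 78 through 216: 139 terms.

139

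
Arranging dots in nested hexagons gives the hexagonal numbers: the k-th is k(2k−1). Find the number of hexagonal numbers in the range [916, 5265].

30

The n-th hexagonal number is n(2n−1).
Smallest index with value ≥ 916: n = 22 (giving 946).
Largest index with value ≤ 5265: n = 51 (giving 5151).
Indices 22 through 51: 30 terms.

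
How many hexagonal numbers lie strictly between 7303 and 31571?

The n-th hexagonal number is n(2n−1).
Smallest index with value > 7303: n = 61 (giving 7381).
Largest index with value < 31571: n = 125 (giving 31125).
Indices 61 through 125: 65 terms.

65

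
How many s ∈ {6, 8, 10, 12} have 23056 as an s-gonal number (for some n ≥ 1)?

s = 6: P(6, 107) = 22791 and P(6, 108) = 23220; 23056 is not s-gonal.
s = 8: P(8, 88) = 23056. ✓
s = 10: P(10, 76) = 22876 and P(10, 77) = 23485; 23056 is not s-gonal.
s = 12: P(12, 68) = 22848 and P(12, 69) = 23529; 23056 is not s-gonal.
Hits: s ∈ {8} → 1.

1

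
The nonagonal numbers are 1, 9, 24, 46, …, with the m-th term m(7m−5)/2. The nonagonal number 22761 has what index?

Set n(7n−5)/2 = 22761, giving 7n² − 5n − 45522 = 0.
The discriminant is 25 + 56·22761 = 1274641, and √1274641 = 1129.
So n = (5 + 1129) / 14 = 1134/14 = 81.
Check: 81·(7·81 − 5)/2 = 22761. ✓

81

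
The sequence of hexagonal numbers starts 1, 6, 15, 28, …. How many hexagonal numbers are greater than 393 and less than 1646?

The n-th hexagonal number is n(2n−1).
Smallest index with value > 393: n = 15 (giving 435).
Largest index with value < 1646: n = 28 (giving 1540).
Indices 15 through 28: 14 terms.

14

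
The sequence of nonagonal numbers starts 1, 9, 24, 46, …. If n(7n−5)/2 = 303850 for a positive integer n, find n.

295

Set n(7n−5)/2 = 303850, giving 7n² − 5n − 607700 = 0.
The discriminant is 25 + 56·303850 = 17015625, and √17015625 = 4125.
So n = (5 + 4125) / 14 = 4130/14 = 295.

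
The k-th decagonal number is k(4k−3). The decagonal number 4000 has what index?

Set n(4n−3) = 4000, giving 4n² − 3n − 4000 = 0.
The discriminant is 9 + 16·4000 = 64009, and √64009 = 253.
So n = (3 + 253) / 8 = 256/8 = 32.

32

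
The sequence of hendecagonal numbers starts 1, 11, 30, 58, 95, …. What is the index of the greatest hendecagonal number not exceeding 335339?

273

Solve n(9n−7)/2 ≤ 335339 for integer n.
n = 273 gives 334425 ≤ 335339, while n = 274 gives 336883 > 335339; so the answer is index 273.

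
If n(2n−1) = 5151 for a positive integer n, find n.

51

Set n(2n−1) = 5151, giving 2n² − n − 5151 = 0.
The discriminant is 1 + 8·5151 = 41209, and √41209 = 203.
So n = (1 + 203) / 4 = 204/4 = 51.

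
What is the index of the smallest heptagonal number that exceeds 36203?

121

Solve n(5n−3)/2 > 36203 for integer n.
The largest n with value ≤ 36203 is 120 (since 35820 ≤ 36203 < 36421), so the first above is n = 121, value 36421.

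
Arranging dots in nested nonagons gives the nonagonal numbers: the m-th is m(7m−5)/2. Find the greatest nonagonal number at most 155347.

155296

Solve n(7n−5)/2 ≤ 155347 for integer n.
n = 211 gives 155296 ≤ 155347, while n = 212 gives 156774 > 155347; so the answer is 155296.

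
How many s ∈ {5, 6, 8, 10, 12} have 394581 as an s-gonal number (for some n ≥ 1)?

1

s = 5: P(5, 513) = 394497 and P(5, 514) = 396037; 394581 is not s-gonal.
s = 6: P(6, 444) = 393828 and P(6, 445) = 395605; 394581 is not s-gonal.
s = 8: P(8, 363) = 394581. ✓
s = 10: P(10, 314) = 393442 and P(10, 315) = 395955; 394581 is not s-gonal.
s = 12: P(12, 281) = 393681 and P(12, 282) = 396492; 394581 is not s-gonal.
Hits: s ∈ {8} → 1.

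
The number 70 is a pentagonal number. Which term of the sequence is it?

Set n(3n−1)/2 = 70, giving 3n² − n − 140 = 0.
So n = (1 + 41) / 6 = 42/6 = 7.

7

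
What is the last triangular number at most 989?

Solve n(n+1)/2 ≤ 989 for integer n.
n = 43 gives 946 ≤ 989, while n = 44 gives 990 > 989; so the answer is 946.

946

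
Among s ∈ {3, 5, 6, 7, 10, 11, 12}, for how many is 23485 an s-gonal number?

1

s = 3: P(3, 216) = 23436 and P(3, 217) = 23653; 23485 is not s-gonal.
s = 5: P(5, 125) = 23375 and P(5, 126) = 23751; 23485 is not s-gonal.
s = 6: P(6, 108) = 23220 and P(6, 109) = 23653; 23485 is not s-gonal.
s = 7: P(7, 97) = 23377 and P(7, 98) = 23863; 23485 is not s-gonal.
s = 10: P(10, 77) = 23485. ✓
s = 11: P(11, 72) = 23076 and P(11, 73) = 23725; 23485 is not s-gonal.
s = 12: P(12, 68) = 22848 and P(12, 69) = 23529; 23485 is not s-gonal.
Hits: s ∈ {10} → 1.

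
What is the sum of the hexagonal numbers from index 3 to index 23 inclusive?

Σ i(2i−1) = 2Σi² − Σi over i = 3..23.
Σi = 276 − 3 = 273 and Σi² = 4324 − 5 = 4319.
2·4319 − 1·273 = 8365.

8365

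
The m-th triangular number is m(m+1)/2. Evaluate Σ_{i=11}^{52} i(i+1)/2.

Σ i(i+1)/2 = (Σi² + Σi) / 2 over i = 11..52.
Σi = 1378 − 55 = 1323 and Σi² = 48230 − 385 = 47845.
(1·47845 + 1·1323) / 2 = 49168/2 = 24584.

24584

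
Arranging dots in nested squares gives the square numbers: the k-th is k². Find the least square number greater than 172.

Solve n² > 172 for integer n.
The largest n with value ≤ 172 is 13 (since 169 ≤ 172 < 196), so the first above is n = 14, value 196.

196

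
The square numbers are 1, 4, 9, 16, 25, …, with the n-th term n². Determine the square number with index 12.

The 12th square number is n² with n = 12.
12² = 144.

144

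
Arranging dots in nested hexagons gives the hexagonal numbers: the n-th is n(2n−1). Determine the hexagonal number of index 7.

The 7th hexagonal number is n(2n−1) with n = 7.
7·(2·7 − 1) = 7·13 = 91.

91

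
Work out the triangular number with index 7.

The 7th triangular number is n(n+1)/2 with n = 7.
7·8/2 = 56/2 = 28.

28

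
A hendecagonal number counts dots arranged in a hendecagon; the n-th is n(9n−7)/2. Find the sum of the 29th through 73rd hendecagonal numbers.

Σ i(9i−7)/2 = (9Σi² − 7Σi) / 2 over i = 29..73.
Σi = 2701 − 406 = 2295 and Σi² = 132349 − 7714 = 124635.
(9·124635 − 7·2295) / 2 = 1105650/2 = 552825.

552825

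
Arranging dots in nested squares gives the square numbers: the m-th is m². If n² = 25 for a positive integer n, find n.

We need n² = 25, so n = √25 = 5.

5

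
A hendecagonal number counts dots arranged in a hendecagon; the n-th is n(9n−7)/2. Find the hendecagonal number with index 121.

121·(9·121 − 7)/2 = 121·1082/2 = 121·541 = 65461.

65461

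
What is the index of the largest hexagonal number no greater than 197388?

Solve n(2n−1) ≤ 197388 for integer n.
n = 314 gives 196878 ≤ 197388, while n = 315 gives 198135 > 197388; so the answer is index 314.

314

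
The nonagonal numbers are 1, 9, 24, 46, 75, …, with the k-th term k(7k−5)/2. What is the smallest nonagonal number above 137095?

Solve n(7n−5)/2 > 137095 for integer n.
The largest n with value ≤ 137095 is 198 (since 136719 ≤ 137095 < 138106), so the first above is n = 199, value 138106.

138106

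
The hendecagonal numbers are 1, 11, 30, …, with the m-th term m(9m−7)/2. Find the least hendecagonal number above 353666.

354341

Solve n(9n−7)/2 > 353666 for integer n.
The largest n with value ≤ 353666 is 280 (since 351820 ≤ 353666 < 354341), so the first above is n = 281, value 354341.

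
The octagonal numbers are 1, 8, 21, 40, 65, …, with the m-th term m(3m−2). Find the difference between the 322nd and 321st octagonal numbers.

Consecutive octagonal numbers differ by 6n − 5: here 6·322 − 5 = 1927.

1927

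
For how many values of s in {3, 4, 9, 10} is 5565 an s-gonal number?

1

s = 3: P(3, 105) = 5565. ✓
s = 4: P(4, 74) = 5476 and P(4, 75) = 5625; 5565 is not s-gonal.
s = 9: P(9, 40) = 5500 and P(9, 41) = 5781; 5565 is not s-gonal.
s = 10: P(10, 37) = 5365 and P(10, 38) = 5662; 5565 is not s-gonal.
Hits: s ∈ {3} → 1.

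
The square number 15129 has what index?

123

We need n² = 15129, so n = √15129 = 123.
Check: 123² = 15129. ✓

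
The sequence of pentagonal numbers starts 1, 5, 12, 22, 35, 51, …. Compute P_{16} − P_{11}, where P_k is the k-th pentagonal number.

16·(3·16 − 1)/2 = 376 and 11·(3·11 − 1)/2 = 176.
Difference: 376 − 176 = 200.

200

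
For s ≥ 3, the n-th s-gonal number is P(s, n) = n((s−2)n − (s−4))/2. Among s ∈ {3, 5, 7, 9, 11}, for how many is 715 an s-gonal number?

s = 3: P(3, 37) = 703 and P(3, 38) = 741; 715 is not s-gonal.
s = 5: P(5, 22) = 715. ✓
s = 7: P(7, 17) = 697 and P(7, 18) = 783; 715 is not s-gonal.
s = 9: P(9, 14) = 651 and P(9, 15) = 750; 715 is not s-gonal.
s = 11: P(11, 13) = 715. ✓
Hits: s ∈ {5, 11} → 2.

2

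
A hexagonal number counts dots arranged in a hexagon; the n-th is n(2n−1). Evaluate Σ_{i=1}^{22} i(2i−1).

Σ i(2i−1) = 2Σi² − Σi over i = 1..22.
Σi = 253 and Σi² = 3795.
2·3795 − 1·253 = 7337.

7337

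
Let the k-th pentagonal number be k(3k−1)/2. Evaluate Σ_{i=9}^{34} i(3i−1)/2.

Σ i(3i−1)/2 = (3Σi² − Σi) / 2 over i = 9..34.
Σi = 595 − 36 = 559 and Σi² = 13685 − 204 = 13481.
(3·13481 − 1·559) / 2 = 39884/2 = 19942.

19942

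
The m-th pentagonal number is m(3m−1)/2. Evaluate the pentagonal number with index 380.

216410

The 380th pentagonal number is n(3n−1)/2 with n = 380.
380·(3·380 − 1)/2 = 380·1139/2 = 216410.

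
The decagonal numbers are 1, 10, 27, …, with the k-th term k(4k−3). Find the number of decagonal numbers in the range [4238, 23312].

The n-th decagonal number is n(4n−3).
Smallest index with value ≥ 4238: n = 33 (giving 4257).
Largest index with value ≤ 23312: n = 76 (giving 22876).
Indices 33 through 76: 44 terms.

44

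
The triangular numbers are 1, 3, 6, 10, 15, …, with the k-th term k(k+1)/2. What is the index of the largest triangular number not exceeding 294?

Solve n(n+1)/2 ≤ 294 for integer n.
n = 23 gives 276 ≤ 294, while n = 24 gives 300 > 294; so the answer is index 23.

23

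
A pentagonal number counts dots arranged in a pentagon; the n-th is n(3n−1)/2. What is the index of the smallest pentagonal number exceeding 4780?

57

Solve n(3n−1)/2 > 4780 for integer n.
The largest n with value ≤ 4780 is 56 (since 4676 ≤ 4780 < 4845), so the first above is n = 57, value 4845.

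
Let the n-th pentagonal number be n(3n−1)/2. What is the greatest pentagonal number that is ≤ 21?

Solve n(3n−1)/2 ≤ 21 for integer n.
n = 3 gives 12 ≤ 21, while n = 4 gives 22 > 21; so the answer is 12.

12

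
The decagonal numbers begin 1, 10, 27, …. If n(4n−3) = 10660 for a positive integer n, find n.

Set n(4n−3) = 10660, giving 4n² − 3n − 10660 = 0.
The discriminant is 9 + 16·10660 = 170569, and √170569 = 413.
So n = (3 + 413) / 8 = 416/8 = 52.
Check: 52·(4·52 − 3) = 10660. ✓

52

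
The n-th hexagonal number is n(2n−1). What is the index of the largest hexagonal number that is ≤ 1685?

Solve n(2n−1) ≤ 1685 for integer n.
n = 29 gives 1653 ≤ 1685, while n = 30 gives 1770 > 1685; so the answer is index 29.

29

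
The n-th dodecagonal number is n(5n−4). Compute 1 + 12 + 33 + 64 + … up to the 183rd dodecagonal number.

Σ i(5i−4) = 5Σi² − 4Σi over i = 1..183.
Σi = 16836 and Σi² = 2059604.
5·2059604 − 4·16836 = 10230676.

10230676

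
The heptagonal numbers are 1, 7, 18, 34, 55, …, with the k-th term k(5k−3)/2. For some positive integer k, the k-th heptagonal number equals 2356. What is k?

Set n(5n−3)/2 = 2356, giving 5n² − 3n − 4712 = 0.
The discriminant is 9 + 40·2356 = 94249, and √94249 = 307.
So n = (3 + 307) / 10 = 310/10 = 31.
Check: 31·(5·31 − 3)/2 = 2356. ✓

31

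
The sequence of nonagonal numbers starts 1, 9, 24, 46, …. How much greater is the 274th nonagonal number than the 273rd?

1912

Consecutive nonagonal numbers differ by 7n − 6: here 7·274 − 6 = 1912.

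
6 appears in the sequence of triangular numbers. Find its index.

3

Set n(n+1)/2 = 6, giving n² + n − 12 = 0.
The discriminant is 1 + 8·6 = 49, and √49 = 7.
So n = (-1 + 7) / 2 = 6/2 = 3.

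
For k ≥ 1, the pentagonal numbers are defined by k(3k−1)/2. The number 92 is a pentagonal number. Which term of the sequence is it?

8

Set n(3n−1)/2 = 92, giving 3n² − n − 184 = 0.
So n = (1 + 47) / 6 = 48/6 = 8.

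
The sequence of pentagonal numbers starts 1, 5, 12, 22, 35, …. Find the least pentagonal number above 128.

145

Solve n(3n−1)/2 > 128 for integer n.
The largest n with value ≤ 128 is 9 (since 117 ≤ 128 < 145), so the first above is n = 10, value 145.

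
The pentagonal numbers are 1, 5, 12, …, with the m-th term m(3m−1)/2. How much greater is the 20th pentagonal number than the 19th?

58

Consecutive pentagonal numbers differ by 3n − 2: here 3·20 − 2 = 58.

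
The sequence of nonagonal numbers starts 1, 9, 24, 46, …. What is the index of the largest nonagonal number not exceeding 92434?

162

Solve n(7n−5)/2 ≤ 92434 for integer n.
n = 162 gives 91449 ≤ 92434, while n = 163 gives 92584 > 92434; so the answer is index 162.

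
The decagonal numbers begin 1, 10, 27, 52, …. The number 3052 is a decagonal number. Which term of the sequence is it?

Set n(4n−3) = 3052, giving 4n² − 3n − 3052 = 0.
The discriminant is 9 + 16·3052 = 48841, and √48841 = 221.
So n = (3 + 221) / 8 = 224/8 = 28.
Check: 28·(4·28 − 3) = 3052. ✓

28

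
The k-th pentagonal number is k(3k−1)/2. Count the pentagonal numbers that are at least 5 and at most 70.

The n-th pentagonal number is n(3n−1)/2.
Smallest index with value ≥ 5: n = 2 (giving 5).
Largest index with value ≤ 70: n = 7 (giving 70).
Indices 2 through 7: 6 terms.

6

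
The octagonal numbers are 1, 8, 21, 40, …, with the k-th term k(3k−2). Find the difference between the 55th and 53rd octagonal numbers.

644

55·(3·55 − 2) = 8965 and 53·(3·53 − 2) = 8321.
Difference: 8965 − 8321 = 644.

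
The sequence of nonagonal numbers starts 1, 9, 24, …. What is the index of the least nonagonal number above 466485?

366

Solve n(7n−5)/2 > 466485 for integer n.
The largest n with value ≤ 466485 is 365 (since 465375 ≤ 466485 < 467931), so the first above is n = 366, value 467931.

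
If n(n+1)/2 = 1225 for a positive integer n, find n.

49

Set n(n+1)/2 = 1225, giving n² + n − 2450 = 0.
So n = (-1 + 99) / 2 = 98/2 = 49.
Check: 49·50/2 = 1225. ✓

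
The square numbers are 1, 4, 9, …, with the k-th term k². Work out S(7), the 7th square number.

49

The 7th square number is n² with n = 7.
7² = 49.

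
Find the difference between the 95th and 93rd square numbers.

95² = 9025 and 93² = 8649.
Difference: 9025 − 8649 = 376.

376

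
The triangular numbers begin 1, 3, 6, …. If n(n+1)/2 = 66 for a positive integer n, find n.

11

Set n(n+1)/2 = 66, giving n² + n − 132 = 0.
The discriminant is 1 + 8·66 = 529, and √529 = 23.
So n = (-1 + 23) / 2 = 22/2 = 11.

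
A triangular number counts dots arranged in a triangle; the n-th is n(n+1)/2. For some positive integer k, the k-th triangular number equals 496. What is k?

Set n(n+1)/2 = 496, giving n² + n − 992 = 0.
So n = (-1 + 63) / 2 = 62/2 = 31.
Check: 31·32/2 = 496. ✓

31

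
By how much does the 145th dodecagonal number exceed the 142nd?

4293

145·(5·145 − 4) = 104545 and 142·(5·142 − 4) = 100252.
Difference: 104545 − 100252 = 4293.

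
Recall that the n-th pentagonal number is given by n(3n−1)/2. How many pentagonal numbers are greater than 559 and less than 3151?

The n-th pentagonal number is n(3n−1)/2.
Smallest index with value > 559: n = 20 (giving 590).
Largest index with value < 3151: n = 45 (giving 3015).
Indices 20 through 45: 26 terms.

26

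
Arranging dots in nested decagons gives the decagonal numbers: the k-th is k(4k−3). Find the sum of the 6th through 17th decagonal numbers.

6506

Σ i(4i−3) = 4Σi² − 3Σi over i = 6..17.
Σi = 153 − 15 = 138 and Σi² = 1785 − 55 = 1730.
4·1730 − 3·138 = 6506.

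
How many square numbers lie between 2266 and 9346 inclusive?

The n-th square number is n².
Smallest index with value ≥ 2266: n = 48 (giving 2304).
Largest index with value ≤ 9346: n = 96 (giving 9216).
Indices 48 through 96: 49 terms.

49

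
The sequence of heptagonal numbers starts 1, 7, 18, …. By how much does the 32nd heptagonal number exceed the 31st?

156

Consecutive heptagonal numbers differ by 5n − 4: here 5·32 − 4 = 156.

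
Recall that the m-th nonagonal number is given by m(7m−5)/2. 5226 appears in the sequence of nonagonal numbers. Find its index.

39

Set n(7n−5)/2 = 5226, giving 7n² − 5n − 10452 = 0.
The discriminant is 25 + 56·5226 = 292681, and √292681 = 541.
So n = (5 + 541) / 14 = 546/14 = 39.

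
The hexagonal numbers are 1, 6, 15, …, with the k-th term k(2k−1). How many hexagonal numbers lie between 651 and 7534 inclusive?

The n-th hexagonal number is n(2n−1).
Smallest index with value ≥ 651: n = 19 (giving 703).
Largest index with value ≤ 7534: n = 61 (giving 7381).
Indices 19 through 61: 43 terms.

43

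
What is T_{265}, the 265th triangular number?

35245

The 265th triangular number is n(n+1)/2 with n = 265.
265·266/2 = 70490/2 = 35245.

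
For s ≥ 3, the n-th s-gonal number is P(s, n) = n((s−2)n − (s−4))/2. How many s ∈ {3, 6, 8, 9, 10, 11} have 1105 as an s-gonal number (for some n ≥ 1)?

1

s = 3: P(3, 46) = 1081 and P(3, 47) = 1128; 1105 is not s-gonal.
s = 6: P(6, 23) = 1035 and P(6, 24) = 1128; 1105 is not s-gonal.
s = 8: P(8, 19) = 1045 and P(8, 20) = 1160; 1105 is not s-gonal.
s = 9: P(9, 18) = 1089 and P(9, 19) = 1216; 1105 is not s-gonal.
s = 10: P(10, 17) = 1105. ✓
s = 11: P(11, 16) = 1096 and P(11, 17) = 1241; 1105 is not s-gonal.
Hits: s ∈ {10} → 1.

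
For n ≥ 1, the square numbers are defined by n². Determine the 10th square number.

The 10th square number is n² with n = 10.
10² = 100.

100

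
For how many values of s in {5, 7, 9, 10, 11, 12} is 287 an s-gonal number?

1

s = 5: P(5, 14) = 287. ✓
s = 7: P(7, 11) = 286 and P(7, 12) = 342; 287 is not s-gonal.
s = 9: P(9, 9) = 261 and P(9, 10) = 325; 287 is not s-gonal.
s = 10: P(10, 8) = 232 and P(10, 9) = 297; 287 is not s-gonal.
s = 11: P(11, 8) = 260 and P(11, 9) = 333; 287 is not s-gonal.
s = 12: P(12, 7) = 217 and P(12, 8) = 288; 287 is not s-gonal.
Hits: s ∈ {5} → 1.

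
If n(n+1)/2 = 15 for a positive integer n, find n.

Set n(n+1)/2 = 15, giving n² + n − 30 = 0.
The discriminant is 1 + 8·15 = 121, and √121 = 11.
So n = (-1 + 11) / 2 = 10/2 = 5.

5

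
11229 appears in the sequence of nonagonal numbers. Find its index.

57

Set n(7n−5)/2 = 11229, giving 7n² − 5n − 22458 = 0.
The discriminant is 25 + 56·11229 = 628849, and √628849 = 793.
So n = (5 + 793) / 14 = 798/14 = 57.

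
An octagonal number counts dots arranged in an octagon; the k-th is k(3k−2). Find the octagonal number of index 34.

3400

34·(3·34 − 2) = 34·100 = 3400.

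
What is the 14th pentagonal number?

The 14th pentagonal number is n(3n−1)/2 with n = 14.
14·(3·14 − 1)/2 = 14·41/2 = 287.

287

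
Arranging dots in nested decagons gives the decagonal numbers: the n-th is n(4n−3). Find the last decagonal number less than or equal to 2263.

Solve n(4n−3) ≤ 2263 for integer n.
n = 24 gives 2232 ≤ 2263, while n = 25 gives 2425 > 2263; so the answer is 2232.

2232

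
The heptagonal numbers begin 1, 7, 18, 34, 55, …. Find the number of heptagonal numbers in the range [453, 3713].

The n-th heptagonal number is n(5n−3)/2.
Smallest index with value ≥ 453: n = 14 (giving 469).
Largest index with value ≤ 3713: n = 38 (giving 3553).
Indices 14 through 38: 25 terms.

25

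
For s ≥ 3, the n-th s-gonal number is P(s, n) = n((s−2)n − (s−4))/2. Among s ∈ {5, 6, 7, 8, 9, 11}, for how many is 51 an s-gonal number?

1

s = 5: P(5, 6) = 51. ✓
s = 6: P(6, 5) = 45 and P(6, 6) = 66; 51 is not s-gonal.
s = 7: P(7, 4) = 34 and P(7, 5) = 55; 51 is not s-gonal.
s = 8: P(8, 4) = 40 and P(8, 5) = 65; 51 is not s-gonal.
s = 9: P(9, 4) = 46 and P(9, 5) = 75; 51 is not s-gonal.
s = 11: P(11, 3) = 30 and P(11, 4) = 58; 51 is not s-gonal.
Hits: s ∈ {5} → 1.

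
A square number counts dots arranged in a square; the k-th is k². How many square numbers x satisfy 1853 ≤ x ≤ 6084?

35

The n-th square number is n².
Smallest index with value ≥ 1853: n = 44 (giving 1936).
Largest index with value ≤ 6084: n = 78 (giving 6084).
Indices 44 through 78: 35 terms.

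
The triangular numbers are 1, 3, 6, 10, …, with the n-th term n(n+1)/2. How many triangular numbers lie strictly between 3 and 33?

5

The n-th triangular number is n(n+1)/2.
Smallest index with value > 3: n = 3 (giving 6).
Largest index with value < 33: n = 7 (giving 28).
Indices 3 through 7: 5 terms.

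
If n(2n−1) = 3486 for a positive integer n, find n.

Set n(2n−1) = 3486, giving 2n² − n − 3486 = 0.
The discriminant is 1 + 8·3486 = 27889, and √27889 = 167.
So n = (1 + 167) / 4 = 168/4 = 42.

42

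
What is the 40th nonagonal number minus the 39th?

274

Consecutive nonagonal numbers differ by 7n − 6: here 7·40 − 6 = 274.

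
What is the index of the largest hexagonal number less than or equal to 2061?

Solve n(2n−1) ≤ 2061 for integer n.
n = 32 gives 2016 ≤ 2061, while n = 33 gives 2145 > 2061; so the answer is index 32.

32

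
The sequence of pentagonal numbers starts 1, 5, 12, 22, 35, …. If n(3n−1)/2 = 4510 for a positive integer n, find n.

55

Set n(3n−1)/2 = 4510, giving 3n² − n − 9020 = 0.
The discriminant is 1 + 24·4510 = 108241, and √108241 = 329.
So n = (1 + 329) / 6 = 330/6 = 55.
Check: 55·(3·55 − 1)/2 = 4510. ✓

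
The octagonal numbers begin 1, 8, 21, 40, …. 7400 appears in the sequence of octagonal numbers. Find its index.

Set n(3n−2) = 7400, giving 3n² − 2n − 7400 = 0.
The discriminant is 4 + 12·7400 = 88804, and √88804 = 298.
So n = (2 + 298) / 6 = 300/6 = 50.
Check: 50·(3·50 − 2) = 7400. ✓

50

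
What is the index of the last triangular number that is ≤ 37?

8

Solve n(n+1)/2 ≤ 37 for integer n.
n = 8 gives 36 ≤ 37, while n = 9 gives 45 > 37; so the answer is index 8.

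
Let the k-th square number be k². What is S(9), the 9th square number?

81

The 9th square number is n² with n = 9.
9² = 81.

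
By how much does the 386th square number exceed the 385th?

771

n² − (n−1)² = 2n − 1, so 386² − 385² = 2·386 − 1 = 771.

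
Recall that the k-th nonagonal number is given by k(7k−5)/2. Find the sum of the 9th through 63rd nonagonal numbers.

Σ i(7i−5)/2 = (7Σi² − 5Σi) / 2 over i = 9..63.
Σi = 2016 − 36 = 1980 and Σi² = 85344 − 204 = 85140.
(7·85140 − 5·1980) / 2 = 586080/2 = 293040.

293040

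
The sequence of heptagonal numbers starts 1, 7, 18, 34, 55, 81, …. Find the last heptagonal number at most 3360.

Solve n(5n−3)/2 ≤ 3360 for integer n.
n = 36 gives 3186 ≤ 3360, while n = 37 gives 3367 > 3360; so the answer is 3186.

3186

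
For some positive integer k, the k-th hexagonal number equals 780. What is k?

Set n(2n−1) = 780, giving 2n² − n − 780 = 0.
The discriminant is 1 + 8·780 = 6241, and √6241 = 79.
So n = (1 + 79) / 4 = 80/4 = 20.
Check: 20·(2·20 − 1) = 780. ✓

20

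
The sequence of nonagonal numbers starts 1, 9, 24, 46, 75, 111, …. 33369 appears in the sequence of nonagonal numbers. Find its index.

Set n(7n−5)/2 = 33369, giving 7n² − 5n − 66738 = 0.
The discriminant is 25 + 56·33369 = 1868689, and √1868689 = 1367.
So n = (5 + 1367) / 14 = 1372/14 = 98.

98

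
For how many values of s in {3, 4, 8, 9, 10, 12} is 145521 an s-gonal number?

1

s = 3: P(3, 538) = 144991 and P(3, 539) = 145530; 145521 is not s-gonal.
s = 4: P(4, 381) = 145161 and P(4, 382) = 145924; 145521 is not s-gonal.
s = 8: P(8, 220) = 144760 and P(8, 221) = 146081; 145521 is not s-gonal.
s = 9: P(9, 204) = 145146 and P(9, 205) = 146575; 145521 is not s-gonal.
s = 10: P(10, 191) = 145351 and P(10, 192) = 146880; 145521 is not s-gonal.
s = 12: P(12, 171) = 145521. ✓
Hits: s ∈ {12} → 1.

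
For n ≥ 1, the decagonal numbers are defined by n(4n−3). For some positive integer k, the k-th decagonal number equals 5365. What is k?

37

Set n(4n−3) = 5365, giving 4n² − 3n − 5365 = 0.
The discriminant is 9 + 16·5365 = 85849, and √85849 = 293.
So n = (3 + 293) / 8 = 296/8 = 37.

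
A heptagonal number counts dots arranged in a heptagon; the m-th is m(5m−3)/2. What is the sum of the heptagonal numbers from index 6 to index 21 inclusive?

Σ i(5i−3)/2 = (5Σi² − 3Σi) / 2 over i = 6..21.
Σi = 231 − 15 = 216 and Σi² = 3311 − 55 = 3256.
(5·3256 − 3·216) / 2 = 15632/2 = 7816.

7816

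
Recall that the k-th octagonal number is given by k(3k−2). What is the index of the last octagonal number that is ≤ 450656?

387

Solve n(3n−2) ≤ 450656 for integer n.
n = 387 gives 448533 ≤ 450656, while n = 388 gives 450856 > 450656; so the answer is index 387.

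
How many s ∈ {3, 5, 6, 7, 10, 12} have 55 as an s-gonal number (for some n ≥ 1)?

s = 3: P(3, 10) = 55. ✓
s = 5: P(5, 6) = 51 and P(5, 7) = 70; 55 is not s-gonal.
s = 6: P(6, 5) = 45 and P(6, 6) = 66; 55 is not s-gonal.
s = 7: P(7, 5) = 55. ✓
s = 10: P(10, 4) = 52 and P(10, 5) = 85; 55 is not s-gonal.
s = 12: P(12, 3) = 33 and P(12, 4) = 64; 55 is not s-gonal.
Hits: s ∈ {3, 7} → 2.

2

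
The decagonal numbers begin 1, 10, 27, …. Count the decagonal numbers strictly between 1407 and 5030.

The n-th decagonal number is n(4n−3).
Smallest index with value > 1407: n = 20 (giving 1540).
Largest index with value < 5030: n = 35 (giving 4795).
Indices 20 through 35: 16 terms.

16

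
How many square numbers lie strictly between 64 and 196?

5

The n-th square number is n².
Smallest index with value > 64: n = 9 (giving 81).
Largest index with value < 196: n = 13 (giving 169).
Indices 9 through 13: 5 terms.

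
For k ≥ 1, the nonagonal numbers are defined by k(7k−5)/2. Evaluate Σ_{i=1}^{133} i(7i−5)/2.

Σ i(7i−5)/2 = (7Σi² − 5Σi) / 2 over i = 1..133.
Σi = 8911 and Σi² = 793079.
(7·793079 − 5·8911) / 2 = 5506998/2 = 2753499.

2753499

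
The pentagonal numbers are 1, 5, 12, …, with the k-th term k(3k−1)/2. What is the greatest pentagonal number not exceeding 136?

117

Solve n(3n−1)/2 ≤ 136 for integer n.
n = 9 gives 117 ≤ 136, while n = 10 gives 145 > 136; so the answer is 117.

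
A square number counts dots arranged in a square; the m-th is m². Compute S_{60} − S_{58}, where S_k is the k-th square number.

236

60² = 3600 and 58² = 3364.
Difference: 3600 − 3364 = 236.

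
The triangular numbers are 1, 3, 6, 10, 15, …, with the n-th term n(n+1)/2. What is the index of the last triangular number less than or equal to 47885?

308

Solve n(n+1)/2 ≤ 47885 for integer n.
n = 308 gives 47586 ≤ 47885, while n = 309 gives 47895 > 47885; so the answer is index 308.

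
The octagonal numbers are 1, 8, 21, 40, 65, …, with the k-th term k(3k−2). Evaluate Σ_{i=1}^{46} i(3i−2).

98371

Σ i(3i−2) = 3Σi² − 2Σi over i = 1..46.
Σi = 1081 and Σi² = 33511.
3·33511 − 2·1081 = 98371.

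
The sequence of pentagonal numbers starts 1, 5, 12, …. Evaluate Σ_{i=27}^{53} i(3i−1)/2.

66717

Σ i(3i−1)/2 = (3Σi² − Σi) / 2 over i = 27..53.
Σi = 1431 − 351 = 1080 and Σi² = 51039 − 6201 = 44838.
(3·44838 − 1·1080) / 2 = 133434/2 = 66717.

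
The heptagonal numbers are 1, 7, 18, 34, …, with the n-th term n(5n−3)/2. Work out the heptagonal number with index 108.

28998

The 108th heptagonal number is n(5n−3)/2 with n = 108.
108·(5·108 − 3)/2 = 108·537/2 = 28998.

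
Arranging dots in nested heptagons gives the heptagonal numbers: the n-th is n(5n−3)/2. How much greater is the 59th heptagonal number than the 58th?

Consecutive heptagonal numbers differ by 5n − 4: here 5·59 − 4 = 291.

291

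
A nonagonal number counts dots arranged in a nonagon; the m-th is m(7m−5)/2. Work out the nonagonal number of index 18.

18·(7·18 − 5)/2 = 18·121/2 = 1089.

1089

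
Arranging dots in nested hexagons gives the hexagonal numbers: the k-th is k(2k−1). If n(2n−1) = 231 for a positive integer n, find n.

11

Set n(2n−1) = 231, giving 2n² − n − 231 = 0.
So n = (1 + 43) / 4 = 44/4 = 11.
Check: 11·(2·11 − 1) = 231. ✓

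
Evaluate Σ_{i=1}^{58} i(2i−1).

Σ i(2i−1) = 2Σi² − Σi over i = 1..58.
Σi = 1711 and Σi² = 66729.
2·66729 − 1·1711 = 131747.

131747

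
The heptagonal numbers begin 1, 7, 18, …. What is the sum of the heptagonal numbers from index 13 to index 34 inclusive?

Σ i(5i−3)/2 = (5Σi² − 3Σi) / 2 over i = 13..34.
Σi = 595 − 78 = 517 and Σi² = 13685 − 650 = 13035.
(5·13035 − 3·517) / 2 = 63624/2 = 31812.

31812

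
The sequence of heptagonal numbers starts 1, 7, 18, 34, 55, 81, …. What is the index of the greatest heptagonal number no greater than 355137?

Solve n(5n−3)/2 ≤ 355137 for integer n.
n = 377 gives 354757 ≤ 355137, while n = 378 gives 356643 > 355137; so the answer is index 377.

377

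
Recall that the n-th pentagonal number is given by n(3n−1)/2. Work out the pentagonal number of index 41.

2501

The 41st pentagonal number is n(3n−1)/2 with n = 41.
41·(3·41 − 1)/2 = 41·122/2 = 41·61 = 2501.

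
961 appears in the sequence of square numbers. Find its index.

31

We need n² = 961, so n = √961 = 31.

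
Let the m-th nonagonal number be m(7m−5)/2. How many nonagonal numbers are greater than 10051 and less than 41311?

55

The n-th nonagonal number is n(7n−5)/2.
Smallest index with value > 10051: n = 54 (giving 10071).
Largest index with value < 41311: n = 108 (giving 40554).
Indices 54 through 108: 55 terms.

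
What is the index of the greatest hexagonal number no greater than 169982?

291

Solve n(2n−1) ≤ 169982 for integer n.
n = 291 gives 169071 ≤ 169982, while n = 292 gives 170236 > 169982; so the answer is index 291.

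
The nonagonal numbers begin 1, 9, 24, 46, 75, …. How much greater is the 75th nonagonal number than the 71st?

75·(7·75 − 5)/2 = 19500 and 71·(7·71 − 5)/2 = 17466.
Difference: 19500 − 17466 = 2034.

2034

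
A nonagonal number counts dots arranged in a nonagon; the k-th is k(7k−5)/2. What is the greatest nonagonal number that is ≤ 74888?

Solve n(7n−5)/2 ≤ 74888 for integer n.
n = 146 gives 74241 ≤ 74888, while n = 147 gives 75264 > 74888; so the answer is 74241.

74241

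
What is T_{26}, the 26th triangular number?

The 26th triangular number is n(n+1)/2 with n = 26.
26·27/2 = 702/2 = 351.

351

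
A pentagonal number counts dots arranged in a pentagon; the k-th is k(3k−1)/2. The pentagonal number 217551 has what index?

Set n(3n−1)/2 = 217551, giving 3n² − n − 435102 = 0.
The discriminant is 1 + 24·217551 = 5221225, and √5221225 = 2285.
So n = (1 + 2285) / 6 = 2286/6 = 381.
Check: 381·(3·381 − 1)/2 = 217551. ✓

381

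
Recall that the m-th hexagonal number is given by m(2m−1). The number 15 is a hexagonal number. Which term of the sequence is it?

Set n(2n−1) = 15, giving 2n² − n − 15 = 0.
The discriminant is 1 + 8·15 = 121, and √121 = 11.
So n = (1 + 11) / 4 = 12/4 = 3.

3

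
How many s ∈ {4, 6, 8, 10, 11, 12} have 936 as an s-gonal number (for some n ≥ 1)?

s = 4: P(4, 30) = 900 and P(4, 31) = 961; 936 is not s-gonal.
s = 6: P(6, 21) = 861 and P(6, 22) = 946; 936 is not s-gonal.
s = 8: P(8, 18) = 936. ✓
s = 10: P(10, 15) = 855 and P(10, 16) = 976; 936 is not s-gonal.
s = 11: P(11, 14) = 833 and P(11, 15) = 960; 936 is not s-gonal.
s = 12: P(12, 14) = 924 and P(12, 15) = 1065; 936 is not s-gonal.
Hits: s ∈ {8} → 1.

1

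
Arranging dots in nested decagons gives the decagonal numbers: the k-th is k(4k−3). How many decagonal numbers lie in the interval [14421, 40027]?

40

The n-th decagonal number is n(4n−3).
Smallest index with value ≥ 14421: n = 61 (giving 14701).
Largest index with value ≤ 40027: n = 100 (giving 39700).
Indices 61 through 100: 40 terms.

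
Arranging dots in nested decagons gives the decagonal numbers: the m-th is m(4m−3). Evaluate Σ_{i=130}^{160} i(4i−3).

2603535

Σ i(4i−3) = 4Σi² − 3Σi over i = 130..160.
Σi = 12880 − 8385 = 4495 and Σi² = 1378160 − 723905 = 654255.
4·654255 − 3·4495 = 2603535.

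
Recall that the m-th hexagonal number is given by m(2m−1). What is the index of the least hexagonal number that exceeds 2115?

Solve n(2n−1) > 2115 for integer n.
The largest n with value ≤ 2115 is 32 (since 2016 ≤ 2115 < 2145), so the first above is n = 33, value 2145.

33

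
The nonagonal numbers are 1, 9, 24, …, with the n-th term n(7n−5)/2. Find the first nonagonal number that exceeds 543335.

545100

Solve n(7n−5)/2 > 543335 for integer n.
The largest n with value ≤ 543335 is 394 (since 542341 ≤ 543335 < 545100), so the first above is n = 395, value 545100.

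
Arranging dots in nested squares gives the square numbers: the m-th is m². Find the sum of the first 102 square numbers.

Σ_{i=1}^{102} i² = 102·103·205/6 = 358955.

358955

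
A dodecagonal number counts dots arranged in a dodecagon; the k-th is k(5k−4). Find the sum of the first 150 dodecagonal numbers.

Σ i(5i−4) = 5Σi² − 4Σi over i = 1..150.
Σi = 11325 and Σi² = 1136275.
5·1136275 − 4·11325 = 5636075.

5636075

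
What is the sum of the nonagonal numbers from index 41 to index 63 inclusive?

Σ i(7i−5)/2 = (7Σi² − 5Σi) / 2 over i = 41..63.
Σi = 2016 − 820 = 1196 and Σi² = 85344 − 22140 = 63204.
(7·63204 − 5·1196) / 2 = 436448/2 = 218224.

218224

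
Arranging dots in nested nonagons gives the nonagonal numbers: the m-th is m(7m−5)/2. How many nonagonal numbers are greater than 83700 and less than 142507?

The n-th nonagonal number is n(7n−5)/2.
Smallest index with value > 83700: n = 156 (giving 84786).
Largest index with value < 142507: n = 202 (giving 142309).
Indices 156 through 202: 47 terms.

47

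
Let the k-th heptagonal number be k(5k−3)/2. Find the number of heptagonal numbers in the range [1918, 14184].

48

The n-th heptagonal number is n(5n−3)/2.
Smallest index with value ≥ 1918: n = 28 (giving 1918).
Largest index with value ≤ 14184: n = 75 (giving 13950).
Indices 28 through 75: 48 terms.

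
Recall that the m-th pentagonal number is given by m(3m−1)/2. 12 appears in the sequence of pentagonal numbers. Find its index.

3

Set n(3n−1)/2 = 12, giving 3n² − n − 24 = 0.
The discriminant is 1 + 24·12 = 289, and √289 = 17.
So n = (1 + 17) / 6 = 18/6 = 3.
Check: 3·(3·3 − 1)/2 = 12. ✓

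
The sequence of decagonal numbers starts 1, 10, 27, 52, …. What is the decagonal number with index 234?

The 234th decagonal number is n(4n−3) with n = 234.
234·(4·234 − 3) = 234·933 = 218322.

218322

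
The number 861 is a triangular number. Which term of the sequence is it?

Set n(n+1)/2 = 861, giving n² + n − 1722 = 0.
So n = (-1 + 83) / 2 = 82/2 = 41.
Check: 41·42/2 = 861. ✓

41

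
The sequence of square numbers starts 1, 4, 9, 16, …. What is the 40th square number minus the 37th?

231

40² = 1600 and 37² = 1369.
Difference: 1600 − 1369 = 231.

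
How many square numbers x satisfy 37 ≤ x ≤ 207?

8

The n-th square number is n².
Smallest index with value ≥ 37: n = 7 (giving 49).
Largest index with value ≤ 207: n = 14 (giving 196).
Indices 7 through 14: 8 terms.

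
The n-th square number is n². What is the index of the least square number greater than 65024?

Solve n² > 65024 for integer n.
The largest n with value ≤ 65024 is 254 (since 64516 ≤ 65024 < 65025), so the first above is n = 255, value 65025.

255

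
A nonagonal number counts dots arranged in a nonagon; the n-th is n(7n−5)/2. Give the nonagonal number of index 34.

3961

The 34th nonagonal number is n(7n−5)/2 with n = 34.
34·(7·34 − 5)/2 = 34·233/2 = 3961.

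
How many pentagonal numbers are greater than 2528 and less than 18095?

68

The n-th pentagonal number is n(3n−1)/2.
Smallest index with value > 2528: n = 42 (giving 2625).
Largest index with value < 18095: n = 109 (giving 17767).
Indices 42 through 109: 68 terms.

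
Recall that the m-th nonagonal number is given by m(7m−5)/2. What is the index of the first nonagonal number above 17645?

Solve n(7n−5)/2 > 17645 for integer n.
The largest n with value ≤ 17645 is 71 (since 17466 ≤ 17645 < 17964), so the first above is n = 72, value 17964.

72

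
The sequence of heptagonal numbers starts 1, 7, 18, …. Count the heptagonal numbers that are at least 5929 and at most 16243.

32

The n-th heptagonal number is n(5n−3)/2.
Smallest index with value ≥ 5929: n = 49 (giving 5929).
Largest index with value ≤ 16243: n = 80 (giving 15880).
Indices 49 through 80: 32 terms.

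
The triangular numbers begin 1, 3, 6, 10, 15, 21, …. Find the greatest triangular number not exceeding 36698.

36585

Solve n(n+1)/2 ≤ 36698 for integer n.
n = 270 gives 36585 ≤ 36698, while n = 271 gives 36856 > 36698; so the answer is 36585.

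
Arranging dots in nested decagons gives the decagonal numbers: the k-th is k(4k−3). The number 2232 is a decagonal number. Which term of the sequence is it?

Set n(4n−3) = 2232, giving 4n² − 3n − 2232 = 0.
The discriminant is 9 + 16·2232 = 35721, and √35721 = 189.
So n = (3 + 189) / 8 = 192/8 = 24.

24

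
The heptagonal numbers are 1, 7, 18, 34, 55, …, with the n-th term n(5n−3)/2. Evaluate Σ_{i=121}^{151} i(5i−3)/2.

Σ i(5i−3)/2 = (5Σi² − 3Σi) / 2 over i = 121..151.
Σi = 11476 − 7260 = 4216 and Σi² = 1159076 − 583220 = 575856.
(5·575856 − 3·4216) / 2 = 2866632/2 = 1433316.

1433316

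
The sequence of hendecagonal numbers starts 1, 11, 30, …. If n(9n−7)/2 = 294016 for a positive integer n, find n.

Set n(9n−7)/2 = 294016, giving 9n² − 7n − 588032 = 0.
The discriminant is 49 + 72·294016 = 21169201, and √21169201 = 4601.
So n = (7 + 4601) / 18 = 4608/18 = 256.
Check: 256·(9·256 − 7)/2 = 294016. ✓

256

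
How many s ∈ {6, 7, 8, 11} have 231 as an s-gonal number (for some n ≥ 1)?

s = 6: P(6, 11) = 231. ✓
s = 7: P(7, 9) = 189 and P(7, 10) = 235; 231 is not s-gonal.
s = 8: P(8, 9) = 225 and P(8, 10) = 280; 231 is not s-gonal.
s = 11: P(11, 7) = 196 and P(11, 8) = 260; 231 is not s-gonal.
Hits: s ∈ {6} → 1.

1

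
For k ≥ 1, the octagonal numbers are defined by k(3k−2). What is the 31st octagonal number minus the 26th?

845

31·(3·31 − 2) = 2821 and 26·(3·26 − 2) = 1976.
Difference: 2821 − 1976 = 845.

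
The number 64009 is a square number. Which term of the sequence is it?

We need n² = 64009, so n = √64009 = 253.

253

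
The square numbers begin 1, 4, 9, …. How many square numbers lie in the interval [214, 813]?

14

The n-th square number is n².
Smallest index with value ≥ 214: n = 15 (giving 225).
Largest index with value ≤ 813: n = 28 (giving 784).
Indices 15 through 28: 14 terms.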